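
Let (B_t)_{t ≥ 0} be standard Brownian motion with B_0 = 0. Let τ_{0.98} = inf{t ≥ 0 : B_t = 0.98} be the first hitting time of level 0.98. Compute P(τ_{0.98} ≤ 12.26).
P(τ_{0.98} ≤ 12.26) = 2(1 − Φ(0.98/√12.26)) = 2(1 − Φ(0.2799)) ≈ 0.7796

By the reflection principle for standard BM, P(τ_b ≤ t) = 2 · P(B_t ≥ b). Since B_t ~ N(0, t), P(B_t ≥ 0.98) = 1 − Φ(0.98/√t) = 1 − Φ(0.98/√12.26) = 1 − Φ(0.2799) ≈ 0.38978. Doubling: P(τ_{0.98} ≤ 12.26) ≈ 2 · 0.38978 = 0.77956 ≈ 0.7796.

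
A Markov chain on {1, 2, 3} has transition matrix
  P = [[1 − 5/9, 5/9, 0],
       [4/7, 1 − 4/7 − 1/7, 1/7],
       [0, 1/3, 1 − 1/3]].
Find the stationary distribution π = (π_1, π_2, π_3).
π = (18/43, 35/86, 15/86)

This is a birth-death chain on three states, which satisfies detailed balance: π_1 · P_{12} = π_2 · P_{21} and π_2 · P_{23} = π_3 · P_{32}.
From π_1 · 5/9 = π_2 · 4/7: π_2/π_1 = (5/9)/(4/7) = 35/36.
From π_2 · 1/7 = π_3 · 1/3: π_3/π_2 = (1/7)/(1/3) = 3/7.
Take π_1 proportional to 1; then unnormalized π = (1, 35/36, 5/12). Normalize by dividing by the sum 43/18:
  π = (18/43, 35/86, 15/86).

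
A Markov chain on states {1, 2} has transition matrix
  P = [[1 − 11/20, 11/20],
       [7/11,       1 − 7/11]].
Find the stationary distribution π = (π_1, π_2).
π_1 = 140/261, π_2 = 121/261

Solve πP = π with π_1 + π_2 = 1. From πP = π: π_1 · (1 − 11/20) + π_2 · 7/11 = π_1 ⇒ π_2 · 7/11 = π_1 · 11/20 ⇒ π_2/π_1 = (11/20)/(7/11) = 121/140. Together with π_1 + π_2 = 1:
  π_1 = (7/11)/(11/20 + 7/11) = (7/11)/(261/220) = 140/261,
  π_2 = (11/20)/(11/20 + 7/11) = (11/20)/(261/220) = 121/261.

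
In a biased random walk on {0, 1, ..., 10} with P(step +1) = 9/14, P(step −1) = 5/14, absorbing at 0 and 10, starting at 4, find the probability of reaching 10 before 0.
P(hit 10 before 0) = (1 − (5/9)^4) / (1 − (5/9)^10) = 56332746/62089621

Let u_k denote P(reach 10 before 0 | start at k). Boundary: u_0 = 0, u_10 = 1. Recurrence: u_k = 9/14·u_{k+1} + 5/14·u_{k-1} for 1 ≤ k ≤ 9. Try u_k = A + B·r^k with r = q/p = (5/14)/(9/14) = 5/9. Substitution satisfies the recurrence; boundary conditions give:
  u_k = (1 − r^k) / (1 − r^N) = (1 − (5/9)^4) / (1 − (5/9)^10) = 56332746/62089621.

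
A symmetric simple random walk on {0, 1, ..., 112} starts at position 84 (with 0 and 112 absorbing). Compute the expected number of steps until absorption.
E[τ | X_0 = 84] = 2352

Let v_k = E[τ | X_0 = k]. Boundary: v_0 = v_112 = 0. Recurrence: v_k = 1 + (v_{k-1} + v_{k+1})/2 for 1 ≤ k ≤ 111. The particular solution to v_k − (v_{k-1} + v_{k+1})/2 = 1 is v_k = −k^2. Adding homogeneous solution A + B k and matching boundaries gives v_k = k (112 − k). Substituting k = 84: v_84 = 84 · 28 = 2352.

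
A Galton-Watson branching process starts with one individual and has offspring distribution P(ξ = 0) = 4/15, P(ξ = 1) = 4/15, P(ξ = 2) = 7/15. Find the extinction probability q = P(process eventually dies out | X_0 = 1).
q = 4/7

The pgf is f(s) = 4/15 + 4/15·s + 7/15·s². The extinction probability q is the smallest fixed point of f in [0, 1]. Setting s = f(s):
  7/15·s² + (4/15 − 1)·s + 4/15 = 0
  7/15·s² − (4/15 + 7/15)·s + 4/15 = 0
which factors as (s − 1)·(7/15·s − 4/15) = 0, giving roots s = 1 and s = (4/15)/(7/15) = 4/7.
Mean offspring μ = 4/15 + 2·7/15 = 6/5 > 1 (supercritical), so q < 1. The extinction probability is the smaller root: q = (4/15)/(7/15) = 4/7.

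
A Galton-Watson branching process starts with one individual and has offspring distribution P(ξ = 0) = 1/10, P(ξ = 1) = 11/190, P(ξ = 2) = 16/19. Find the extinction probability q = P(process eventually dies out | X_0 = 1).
q = 19/160

The pgf is f(s) = 1/10 + 11/190·s + 16/19·s². The extinction probability q is the smallest fixed point of f in [0, 1]. Setting s = f(s):
  16/19·s² + (11/190 − 1)·s + 1/10 = 0
  16/19·s² − (1/10 + 16/19)·s + 1/10 = 0
which factors as (s − 1)·(16/19·s − 1/10) = 0, giving roots s = 1 and s = (1/10)/(16/19) = 19/160.
Mean offspring μ = 11/190 + 2·16/19 = 331/190 > 1 (supercritical), so q < 1. The extinction probability is the smaller root: q = (1/10)/(16/19) = 19/160.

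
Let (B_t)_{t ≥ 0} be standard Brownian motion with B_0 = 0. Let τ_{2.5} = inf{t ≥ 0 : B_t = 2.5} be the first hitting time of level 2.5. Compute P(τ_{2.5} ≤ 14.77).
P(τ_{2.5} ≤ 14.77) = 2(1 − Φ(2.5/√14.77)) = 2(1 − Φ(0.6505)) ≈ 0.5154

By the reflection principle for standard BM, P(τ_b ≤ t) = 2 · P(B_t ≥ b). Since B_t ~ N(0, t), P(B_t ≥ 2.5) = 1 − Φ(2.5/√t) = 1 − Φ(2.5/√14.77) = 1 − Φ(0.6505) ≈ 0.25768. Doubling: P(τ_{2.5} ≤ 14.77) ≈ 2 · 0.25768 = 0.51536 ≈ 0.5154.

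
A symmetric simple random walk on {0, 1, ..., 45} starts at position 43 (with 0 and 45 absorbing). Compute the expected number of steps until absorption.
E[τ | X_0 = 43] = 86

Let v_k = E[τ | X_0 = k]. Boundary: v_0 = v_45 = 0. Recurrence: v_k = 1 + (v_{k-1} + v_{k+1})/2 for 1 ≤ k ≤ 44. The particular solution to v_k − (v_{k-1} + v_{k+1})/2 = 1 is v_k = −k^2. Adding homogeneous solution A + B k and matching boundaries gives v_k = k (45 − k). Substituting k = 43: v_43 = 43 · 2 = 86.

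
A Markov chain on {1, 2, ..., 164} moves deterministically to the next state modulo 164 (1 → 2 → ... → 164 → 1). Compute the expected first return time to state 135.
E[T_135 | X_0 = 135] = 164

The chain cycles deterministically, so starting at state 135 it returns in exactly 164 steps. Equivalently, the stationary distribution is uniform π_j = 1/164 for every state j, so by Kac's formula E[T_135] = 1/π_135 = 164.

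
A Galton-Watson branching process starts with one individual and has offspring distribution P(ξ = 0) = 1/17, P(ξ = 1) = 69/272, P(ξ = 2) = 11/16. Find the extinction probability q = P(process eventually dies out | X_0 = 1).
q = 16/187

The pgf is f(s) = 1/17 + 69/272·s + 11/16·s². The extinction probability q is the smallest fixed point of f in [0, 1]. Setting s = f(s):
  11/16·s² + (69/272 − 1)·s + 1/17 = 0
  11/16·s² − (1/17 + 11/16)·s + 1/17 = 0
which factors as (s − 1)·(11/16·s − 1/17) = 0, giving roots s = 1 and s = (1/17)/(11/16) = 16/187.
Mean offspring μ = 69/272 + 2·11/16 = 443/272 > 1 (supercritical), so q < 1. The extinction probability is the smaller root: q = (1/17)/(11/16) = 16/187.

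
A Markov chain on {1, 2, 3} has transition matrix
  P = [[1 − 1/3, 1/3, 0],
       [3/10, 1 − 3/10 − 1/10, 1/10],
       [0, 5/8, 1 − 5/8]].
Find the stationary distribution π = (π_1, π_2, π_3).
π = (45/103, 50/103, 8/103)

This is a birth-death chain on three states, which satisfies detailed balance: π_1 · P_{12} = π_2 · P_{21} and π_2 · P_{23} = π_3 · P_{32}.
From π_1 · 1/3 = π_2 · 3/10: π_2/π_1 = (1/3)/(3/10) = 10/9.
From π_2 · 1/10 = π_3 · 5/8: π_3/π_2 = (1/10)/(5/8) = 4/25.
Take π_1 proportional to 1; then unnormalized π = (1, 10/9, 8/45). Normalize by dividing by the sum 103/45:
  π = (45/103, 50/103, 8/103).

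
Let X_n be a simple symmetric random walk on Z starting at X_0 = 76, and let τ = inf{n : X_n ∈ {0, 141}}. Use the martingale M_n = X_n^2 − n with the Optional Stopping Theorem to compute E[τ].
E[τ] = 4940

M_n = X_n^2 − n is a martingale (since E[X_{n+1}^2 | F_n] = X_n^2 + 1). By OST (τ has finite mean in a bounded region), E[M_τ] = E[M_0] = X_0^2 − 0 = 76^2 = 5776. Also E[M_τ] = E[X_τ^2] − E[τ]. The walk exits at 0 or 141, with P(hit 141 first) = 76/141, so E[X_τ^2] = 141^2 · 76/141 + 0 = 10716. Thus E[τ] = E[X_τ^2] − E[M_τ] = 10716 − 5776 = 4940 = 76(141 − 76) = 4940.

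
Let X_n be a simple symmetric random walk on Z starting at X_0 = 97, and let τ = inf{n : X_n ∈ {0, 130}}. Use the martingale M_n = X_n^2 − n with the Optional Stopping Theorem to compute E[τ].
E[τ] = 3201

M_n = X_n^2 − n is a martingale (since E[X_{n+1}^2 | F_n] = X_n^2 + 1). By OST (τ has finite mean in a bounded region), E[M_τ] = E[M_0] = X_0^2 − 0 = 97^2 = 9409. Also E[M_τ] = E[X_τ^2] − E[τ]. The walk exits at 0 or 130, with P(hit 130 first) = 97/130, so E[X_τ^2] = 130^2 · 97/130 + 0 = 12610. Thus E[τ] = E[X_τ^2] − E[M_τ] = 12610 − 9409 = 3201 = 97(130 − 97) = 3201.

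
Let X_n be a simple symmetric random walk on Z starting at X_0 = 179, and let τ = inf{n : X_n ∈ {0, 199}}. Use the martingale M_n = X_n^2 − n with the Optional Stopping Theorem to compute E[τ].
E[τ] = 3580

M_n = X_n^2 − n is a martingale (since E[X_{n+1}^2 | F_n] = X_n^2 + 1). By OST (τ has finite mean in a bounded region), E[M_τ] = E[M_0] = X_0^2 − 0 = 179^2 = 32041. Also E[M_τ] = E[X_τ^2] − E[τ]. The walk exits at 0 or 199, with P(hit 199 first) = 179/199, so E[X_τ^2] = 199^2 · 179/199 + 0 = 35621. Thus E[τ] = E[X_τ^2] − E[M_τ] = 35621 − 32041 = 3580 = 179(199 − 179) = 3580.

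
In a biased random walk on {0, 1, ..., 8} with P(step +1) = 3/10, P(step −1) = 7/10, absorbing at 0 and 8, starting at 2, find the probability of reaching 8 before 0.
P(hit 8 before 0) = (1 − (7/3)^2) / (1 − (7/3)^8) = 729/143956

Let u_k denote P(reach 8 before 0 | start at k). Boundary: u_0 = 0, u_8 = 1. Recurrence: u_k = 3/10·u_{k+1} + 7/10·u_{k-1} for 1 ≤ k ≤ 7. Try u_k = A + B·r^k with r = q/p = (7/10)/(3/10) = 7/3. Substitution satisfies the recurrence; boundary conditions give:
  u_k = (1 − r^k) / (1 − r^N) = (1 − (7/3)^2) / (1 − (7/3)^8) = 729/143956.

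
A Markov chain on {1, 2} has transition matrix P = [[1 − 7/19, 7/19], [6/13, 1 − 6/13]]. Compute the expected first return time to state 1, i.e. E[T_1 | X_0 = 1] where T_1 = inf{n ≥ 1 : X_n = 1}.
E[T_1 | X_0 = 1] = 1/π_1 = 205/114

For an irreducible recurrent Markov chain with stationary distribution π, E[T_i | X_0 = i] = 1/π_i (Kac's formula). Here π_1 = (6/13)/(7/19 + 6/13) = (6/13)/(205/247) = 114/205, so E[T_1 | X_0 = 1] = 1/π_1 = (7/19 + 6/13)/(6/13) = (205/247)/(6/13) = 205/114.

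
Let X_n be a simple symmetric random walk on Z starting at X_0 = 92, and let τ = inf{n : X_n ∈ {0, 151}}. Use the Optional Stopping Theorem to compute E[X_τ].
E[X_τ] = 92

X_n is a martingale and τ is a bounded-mean stopping time (indeed τ is finite a.s. with bounded expectation since the walk is in a bounded region). By the OST, E[X_τ] = E[X_0] = 92. Equivalently: E[X_τ] = 151 · P(hit 151 first) + 0 · P(hit 0 first) = 151 · (92/151) = 92.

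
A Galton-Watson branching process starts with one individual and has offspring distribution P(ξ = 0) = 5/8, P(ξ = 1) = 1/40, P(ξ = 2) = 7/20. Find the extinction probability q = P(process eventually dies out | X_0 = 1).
q = 1

Mean offspring μ = 0·5/8 + 1·1/40 + 2·7/20 = 29/40 ≤ 1. For μ ≤ 1 with offspring not concentrated at 1, the Galton-Watson process goes extinct almost surely, so q = 1.
(Algebraic check: The pgf is f(s) = 5/8 + 1/40·s + 7/20·s². The extinction probability q is the smallest fixed point of f in [0, 1]. Setting s = f(s):
  7/20·s² + (1/40 − 1)·s + 5/8 = 0
  7/20·s² − (5/8 + 7/20)·s + 5/8 = 0
which factors as (s − 1)·(7/20·s − 5/8) = 0, giving roots s = 1 and s = (5/8)/(7/20) = 25/14. Since 25/14 ≥ 1, the smallest root in [0, 1] is s = 1.)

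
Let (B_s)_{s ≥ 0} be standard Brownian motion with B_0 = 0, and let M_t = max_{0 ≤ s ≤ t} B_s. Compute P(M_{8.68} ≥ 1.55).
P(M_{8.68} ≥ 1.55) = 2·P(B_{8.68} ≥ 1.55) = 2(1 − Φ(1.55/√8.68)) ≈ 0.5988

By the reflection principle for Brownian motion, P(M_t ≥ a) = 2 · P(B_t ≥ a) for a ≥ 0. Since B_t ~ N(0, t), P(B_t ≥ 1.55) = 1 − Φ(1.55/√t) = 1 − Φ(1.55/√8.68) = 1 − Φ(0.5261). So
  P(M_{8.68} ≥ 1.55) = 2(1 − Φ(0.5261)) ≈ 0.5988.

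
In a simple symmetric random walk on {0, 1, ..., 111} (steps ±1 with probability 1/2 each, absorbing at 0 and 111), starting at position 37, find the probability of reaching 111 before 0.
P(hit 111 before 0) = 37/111 = 1/3

Let u_k = P(hit 111 before 0 | start at k). Then u_0 = 0, u_111 = 1, and u_k = u_{k-1}/2 + u_{k+1}/2 for 1 ≤ k ≤ 110. This harmonic recurrence is solved by u_k = k/111, giving u_37 = 37/111 = 1/3.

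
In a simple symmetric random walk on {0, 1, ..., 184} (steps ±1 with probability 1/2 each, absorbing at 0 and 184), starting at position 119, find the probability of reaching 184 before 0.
P(hit 184 before 0) = 119/184

Let u_k = P(hit 184 before 0 | start at k). Then u_0 = 0, u_184 = 1, and u_k = u_{k-1}/2 + u_{k+1}/2 for 1 ≤ k ≤ 183. This harmonic recurrence is solved by u_k = k/184, giving u_119 = 119/184.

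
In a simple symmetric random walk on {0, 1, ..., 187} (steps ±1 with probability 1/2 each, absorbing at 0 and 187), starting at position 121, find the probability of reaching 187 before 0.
P(hit 187 before 0) = 121/187 = 11/17

Let u_k = P(hit 187 before 0 | start at k). Then u_0 = 0, u_187 = 1, and u_k = u_{k-1}/2 + u_{k+1}/2 for 1 ≤ k ≤ 186. This harmonic recurrence is solved by u_k = k/187, giving u_121 = 121/187 = 11/17.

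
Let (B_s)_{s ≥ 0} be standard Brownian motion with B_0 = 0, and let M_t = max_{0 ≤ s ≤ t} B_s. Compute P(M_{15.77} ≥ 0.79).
P(M_{15.77} ≥ 0.79) = 2·P(B_{15.77} ≥ 0.79) = 2(1 − Φ(0.79/√15.77)) ≈ 0.8423

By the reflection principle for Brownian motion, P(M_t ≥ a) = 2 · P(B_t ≥ a) for a ≥ 0. Since B_t ~ N(0, t), P(B_t ≥ 0.79) = 1 − Φ(0.79/√t) = 1 − Φ(0.79/√15.77) = 1 − Φ(0.1989). So
  P(M_{15.77} ≥ 0.79) = 2(1 − Φ(0.1989)) ≈ 0.8423.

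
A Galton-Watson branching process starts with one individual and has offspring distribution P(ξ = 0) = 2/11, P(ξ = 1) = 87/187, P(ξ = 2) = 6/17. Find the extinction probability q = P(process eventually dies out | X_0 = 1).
q = 17/33

The pgf is f(s) = 2/11 + 87/187·s + 6/17·s². The extinction probability q is the smallest fixed point of f in [0, 1]. Setting s = f(s):
  6/17·s² + (87/187 − 1)·s + 2/11 = 0
  6/17·s² − (2/11 + 6/17)·s + 2/11 = 0
which factors as (s − 1)·(6/17·s − 2/11) = 0, giving roots s = 1 and s = (2/11)/(6/17) = 17/33.
Mean offspring μ = 87/187 + 2·6/17 = 219/187 > 1 (supercritical), so q < 1. The extinction probability is the smaller root: q = (2/11)/(6/17) = 17/33.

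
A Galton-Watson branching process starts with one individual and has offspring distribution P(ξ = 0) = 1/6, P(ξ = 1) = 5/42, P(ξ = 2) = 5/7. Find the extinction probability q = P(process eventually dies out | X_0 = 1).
q = 7/30

The pgf is f(s) = 1/6 + 5/42·s + 5/7·s². The extinction probability q is the smallest fixed point of f in [0, 1]. Setting s = f(s):
  5/7·s² + (5/42 − 1)·s + 1/6 = 0
  5/7·s² − (1/6 + 5/7)·s + 1/6 = 0
which factors as (s − 1)·(5/7·s − 1/6) = 0, giving roots s = 1 and s = (1/6)/(5/7) = 7/30.
Mean offspring μ = 5/42 + 2·5/7 = 65/42 > 1 (supercritical), so q < 1. The extinction probability is the smaller root: q = (1/6)/(5/7) = 7/30.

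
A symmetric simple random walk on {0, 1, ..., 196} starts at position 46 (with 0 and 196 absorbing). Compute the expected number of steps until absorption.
E[τ | X_0 = 46] = 6900

Let v_k = E[τ | X_0 = k]. Boundary: v_0 = v_196 = 0. Recurrence: v_k = 1 + (v_{k-1} + v_{k+1})/2 for 1 ≤ k ≤ 195. The particular solution to v_k − (v_{k-1} + v_{k+1})/2 = 1 is v_k = −k^2. Adding homogeneous solution A + B k and matching boundaries gives v_k = k (196 − k). Substituting k = 46: v_46 = 46 · 150 = 6900.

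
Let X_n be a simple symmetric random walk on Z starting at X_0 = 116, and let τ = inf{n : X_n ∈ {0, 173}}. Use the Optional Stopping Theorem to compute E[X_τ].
E[X_τ] = 116

X_n is a martingale and τ is a bounded-mean stopping time (indeed τ is finite a.s. with bounded expectation since the walk is in a bounded region). By the OST, E[X_τ] = E[X_0] = 116. Equivalently: E[X_τ] = 173 · P(hit 173 first) + 0 · P(hit 0 first) = 173 · (116/173) = 116.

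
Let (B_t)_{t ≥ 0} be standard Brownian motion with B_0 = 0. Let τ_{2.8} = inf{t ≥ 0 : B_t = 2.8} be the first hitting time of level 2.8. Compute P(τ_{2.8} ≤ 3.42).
P(τ_{2.8} ≤ 3.42) = 2(1 − Φ(2.8/√3.42)) = 2(1 − Φ(1.5141)) ≈ 0.1300

By the reflection principle for standard BM, P(τ_b ≤ t) = 2 · P(B_t ≥ b). Since B_t ~ N(0, t), P(B_t ≥ 2.8) = 1 − Φ(2.8/√t) = 1 − Φ(2.8/√3.42) = 1 − Φ(1.5141) ≈ 0.06500. Doubling: P(τ_{2.8} ≤ 3.42) ≈ 2 · 0.06500 = 0.13000 ≈ 0.1300.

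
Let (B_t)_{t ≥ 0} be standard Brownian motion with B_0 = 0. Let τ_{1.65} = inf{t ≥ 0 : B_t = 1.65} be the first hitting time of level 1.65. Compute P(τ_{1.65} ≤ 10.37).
P(τ_{1.65} ≤ 10.37) = 2(1 − Φ(1.65/√10.37)) = 2(1 − Φ(0.5124)) ≈ 0.6084

By the reflection principle for standard BM, P(τ_b ≤ t) = 2 · P(B_t ≥ b). Since B_t ~ N(0, t), P(B_t ≥ 1.65) = 1 − Φ(1.65/√t) = 1 − Φ(1.65/√10.37) = 1 − Φ(0.5124) ≈ 0.30419. Doubling: P(τ_{1.65} ≤ 10.37) ≈ 2 · 0.30419 = 0.60838 ≈ 0.6084.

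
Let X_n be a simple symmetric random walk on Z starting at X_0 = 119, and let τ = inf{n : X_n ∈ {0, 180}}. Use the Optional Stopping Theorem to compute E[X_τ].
E[X_τ] = 119

X_n is a martingale and τ is a bounded-mean stopping time (indeed τ is finite a.s. with bounded expectation since the walk is in a bounded region). By the OST, E[X_τ] = E[X_0] = 119. Equivalently: E[X_τ] = 180 · P(hit 180 first) + 0 · P(hit 0 first) = 180 · (119/180) = 119.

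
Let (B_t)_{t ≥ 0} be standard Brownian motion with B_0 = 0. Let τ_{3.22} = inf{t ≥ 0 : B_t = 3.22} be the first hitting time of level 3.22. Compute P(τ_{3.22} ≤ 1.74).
P(τ_{3.22} ≤ 1.74) = 2(1 − Φ(3.22/√1.74)) = 2(1 − Φ(2.4411)) ≈ 0.0146

By the reflection principle for standard BM, P(τ_b ≤ t) = 2 · P(B_t ≥ b). Since B_t ~ N(0, t), P(B_t ≥ 3.22) = 1 − Φ(3.22/√t) = 1 − Φ(3.22/√1.74) = 1 − Φ(2.4411) ≈ 0.00732. Doubling: P(τ_{3.22} ≤ 1.74) ≈ 2 · 0.00732 = 0.01464 ≈ 0.0146.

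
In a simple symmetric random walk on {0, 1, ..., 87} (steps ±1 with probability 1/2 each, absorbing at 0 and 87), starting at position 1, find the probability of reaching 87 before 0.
P(hit 87 before 0) = 1/87

Let u_k = P(hit 87 before 0 | start at k). Then u_0 = 0, u_87 = 1, and u_k = u_{k-1}/2 + u_{k+1}/2 for 1 ≤ k ≤ 86. This harmonic recurrence is solved by u_k = k/87, giving u_1 = 1/87.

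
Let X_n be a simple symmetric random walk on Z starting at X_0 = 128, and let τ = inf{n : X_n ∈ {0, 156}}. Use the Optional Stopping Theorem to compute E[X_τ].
E[X_τ] = 128

X_n is a martingale and τ is a bounded-mean stopping time (indeed τ is finite a.s. with bounded expectation since the walk is in a bounded region). By the OST, E[X_τ] = E[X_0] = 128. Equivalently: E[X_τ] = 156 · P(hit 156 first) + 0 · P(hit 0 first) = 156 · (128/156) = 128.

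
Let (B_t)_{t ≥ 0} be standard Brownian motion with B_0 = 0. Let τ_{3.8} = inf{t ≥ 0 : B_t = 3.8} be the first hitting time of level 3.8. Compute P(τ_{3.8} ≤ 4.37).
P(τ_{3.8} ≤ 4.37) = 2(1 − Φ(3.8/√4.37)) = 2(1 − Φ(1.8178)) ≈ 0.0691

By the reflection principle for standard BM, P(τ_b ≤ t) = 2 · P(B_t ≥ b). Since B_t ~ N(0, t), P(B_t ≥ 3.8) = 1 − Φ(3.8/√t) = 1 − Φ(3.8/√4.37) = 1 − Φ(1.8178) ≈ 0.03455. Doubling: P(τ_{3.8} ≤ 4.37) ≈ 2 · 0.03455 = 0.06910 ≈ 0.0691.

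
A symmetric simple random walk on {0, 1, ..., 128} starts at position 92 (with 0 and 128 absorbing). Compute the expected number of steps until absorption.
E[τ | X_0 = 92] = 3312

Let v_k = E[τ | X_0 = k]. Boundary: v_0 = v_128 = 0. Recurrence: v_k = 1 + (v_{k-1} + v_{k+1})/2 for 1 ≤ k ≤ 127. The particular solution to v_k − (v_{k-1} + v_{k+1})/2 = 1 is v_k = −k^2. Adding homogeneous solution A + B k and matching boundaries gives v_k = k (128 − k). Substituting k = 92: v_92 = 92 · 36 = 3312.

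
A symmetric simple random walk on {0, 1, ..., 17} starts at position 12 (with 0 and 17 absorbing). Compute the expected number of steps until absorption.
E[τ | X_0 = 12] = 60

Let v_k = E[τ | X_0 = k]. Boundary: v_0 = v_17 = 0. Recurrence: v_k = 1 + (v_{k-1} + v_{k+1})/2 for 1 ≤ k ≤ 16. The particular solution to v_k − (v_{k-1} + v_{k+1})/2 = 1 is v_k = −k^2. Adding homogeneous solution A + B k and matching boundaries gives v_k = k (17 − k). Substituting k = 12: v_12 = 12 · 5 = 60.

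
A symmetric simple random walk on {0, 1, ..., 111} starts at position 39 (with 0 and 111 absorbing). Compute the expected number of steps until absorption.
E[τ | X_0 = 39] = 2808

Let v_k = E[τ | X_0 = k]. Boundary: v_0 = v_111 = 0. Recurrence: v_k = 1 + (v_{k-1} + v_{k+1})/2 for 1 ≤ k ≤ 110. The particular solution to v_k − (v_{k-1} + v_{k+1})/2 = 1 is v_k = −k^2. Adding homogeneous solution A + B k and matching boundaries gives v_k = k (111 − k). Substituting k = 39: v_39 = 39 · 72 = 2808.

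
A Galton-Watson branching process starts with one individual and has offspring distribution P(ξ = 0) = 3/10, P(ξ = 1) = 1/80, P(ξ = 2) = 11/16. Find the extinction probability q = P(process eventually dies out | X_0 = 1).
q = 24/55

The pgf is f(s) = 3/10 + 1/80·s + 11/16·s². The extinction probability q is the smallest fixed point of f in [0, 1]. Setting s = f(s):
  11/16·s² + (1/80 − 1)·s + 3/10 = 0
  11/16·s² − (3/10 + 11/16)·s + 3/10 = 0
which factors as (s − 1)·(11/16·s − 3/10) = 0, giving roots s = 1 and s = (3/10)/(11/16) = 24/55.
Mean offspring μ = 1/80 + 2·11/16 = 111/80 > 1 (supercritical), so q < 1. The extinction probability is the smaller root: q = (3/10)/(11/16) = 24/55.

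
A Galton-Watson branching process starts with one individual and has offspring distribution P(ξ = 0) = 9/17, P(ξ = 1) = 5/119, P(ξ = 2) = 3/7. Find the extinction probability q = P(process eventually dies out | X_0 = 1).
q = 1

Mean offspring μ = 0·9/17 + 1·5/119 + 2·3/7 = 107/119 ≤ 1. For μ ≤ 1 with offspring not concentrated at 1, the Galton-Watson process goes extinct almost surely, so q = 1.
(Algebraic check: The pgf is f(s) = 9/17 + 5/119·s + 3/7·s². The extinction probability q is the smallest fixed point of f in [0, 1]. Setting s = f(s):
  3/7·s² + (5/119 − 1)·s + 9/17 = 0
  3/7·s² − (9/17 + 3/7)·s + 9/17 = 0
which factors as (s − 1)·(3/7·s − 9/17) = 0, giving roots s = 1 and s = (9/17)/(3/7) = 21/17. Since 21/17 ≥ 1, the smallest root in [0, 1] is s = 1.)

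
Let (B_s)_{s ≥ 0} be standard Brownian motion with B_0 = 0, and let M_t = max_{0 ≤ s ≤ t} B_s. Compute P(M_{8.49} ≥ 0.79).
P(M_{8.49} ≥ 0.79) = 2·P(B_{8.49} ≥ 0.79) = 2(1 − Φ(0.79/√8.49)) ≈ 0.7863

By the reflection principle for Brownian motion, P(M_t ≥ a) = 2 · P(B_t ≥ a) for a ≥ 0. Since B_t ~ N(0, t), P(B_t ≥ 0.79) = 1 − Φ(0.79/√t) = 1 − Φ(0.79/√8.49) = 1 − Φ(0.2711). So
  P(M_{8.49} ≥ 0.79) = 2(1 − Φ(0.2711)) ≈ 0.7863.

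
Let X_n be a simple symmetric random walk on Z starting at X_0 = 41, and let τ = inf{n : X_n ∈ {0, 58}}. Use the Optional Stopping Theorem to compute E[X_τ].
E[X_τ] = 41

X_n is a martingale and τ is a bounded-mean stopping time (indeed τ is finite a.s. with bounded expectation since the walk is in a bounded region). By the OST, E[X_τ] = E[X_0] = 41. Equivalently: E[X_τ] = 58 · P(hit 58 first) + 0 · P(hit 0 first) = 58 · (41/58) = 41.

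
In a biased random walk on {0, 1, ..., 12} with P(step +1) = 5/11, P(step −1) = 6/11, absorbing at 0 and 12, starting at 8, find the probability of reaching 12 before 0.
P(hit 12 before 0) = (1 − (6/5)^8) / (1 − (6/5)^12) = 1200625/2880241

Let u_k denote P(reach 12 before 0 | start at k). Boundary: u_0 = 0, u_12 = 1. Recurrence: u_k = 5/11·u_{k+1} + 6/11·u_{k-1} for 1 ≤ k ≤ 11. Try u_k = A + B·r^k with r = q/p = (6/11)/(5/11) = 6/5. Substitution satisfies the recurrence; boundary conditions give:
  u_k = (1 − r^k) / (1 − r^N) = (1 − (6/5)^8) / (1 − (6/5)^12) = 1200625/2880241.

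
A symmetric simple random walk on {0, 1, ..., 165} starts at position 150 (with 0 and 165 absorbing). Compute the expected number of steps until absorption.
E[τ | X_0 = 150] = 2250

Let v_k = E[τ | X_0 = k]. Boundary: v_0 = v_165 = 0. Recurrence: v_k = 1 + (v_{k-1} + v_{k+1})/2 for 1 ≤ k ≤ 164. The particular solution to v_k − (v_{k-1} + v_{k+1})/2 = 1 is v_k = −k^2. Adding homogeneous solution A + B k and matching boundaries gives v_k = k (165 − k). Substituting k = 150: v_150 = 150 · 15 = 2250.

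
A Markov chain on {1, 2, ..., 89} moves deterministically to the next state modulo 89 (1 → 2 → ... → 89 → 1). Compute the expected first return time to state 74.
E[T_74 | X_0 = 74] = 89

The chain cycles deterministically, so starting at state 74 it returns in exactly 89 steps. Equivalently, the stationary distribution is uniform π_j = 1/89 for every state j, so by Kac's formula E[T_74] = 1/π_74 = 89.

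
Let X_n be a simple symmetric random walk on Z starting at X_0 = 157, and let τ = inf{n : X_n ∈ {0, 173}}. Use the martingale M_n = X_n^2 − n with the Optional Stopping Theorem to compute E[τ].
E[τ] = 2512

M_n = X_n^2 − n is a martingale (since E[X_{n+1}^2 | F_n] = X_n^2 + 1). By OST (τ has finite mean in a bounded region), E[M_τ] = E[M_0] = X_0^2 − 0 = 157^2 = 24649. Also E[M_τ] = E[X_τ^2] − E[τ]. The walk exits at 0 or 173, with P(hit 173 first) = 157/173, so E[X_τ^2] = 173^2 · 157/173 + 0 = 27161. Thus E[τ] = E[X_τ^2] − E[M_τ] = 27161 − 24649 = 2512 = 157(173 − 157) = 2512.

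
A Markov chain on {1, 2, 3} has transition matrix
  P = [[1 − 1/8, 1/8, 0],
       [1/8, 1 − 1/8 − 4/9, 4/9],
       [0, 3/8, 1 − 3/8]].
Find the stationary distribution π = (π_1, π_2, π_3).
π = (27/86, 27/86, 16/43)

This is a birth-death chain on three states, which satisfies detailed balance: π_1 · P_{12} = π_2 · P_{21} and π_2 · P_{23} = π_3 · P_{32}.
From π_1 · 1/8 = π_2 · 1/8: π_2/π_1 = (1/8)/(1/8) = 1.
From π_2 · 4/9 = π_3 · 3/8: π_3/π_2 = (4/9)/(3/8) = 32/27.
Take π_1 proportional to 1; then unnormalized π = (1, 1, 32/27). Normalize by dividing by the sum 86/27:
  π = (27/86, 27/86, 16/43).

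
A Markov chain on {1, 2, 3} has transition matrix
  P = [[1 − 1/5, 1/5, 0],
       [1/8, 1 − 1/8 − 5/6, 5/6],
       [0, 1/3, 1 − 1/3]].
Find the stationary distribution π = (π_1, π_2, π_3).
π = (5/33, 8/33, 20/33)

This is a birth-death chain on three states, which satisfies detailed balance: π_1 · P_{12} = π_2 · P_{21} and π_2 · P_{23} = π_3 · P_{32}.
From π_1 · 1/5 = π_2 · 1/8: π_2/π_1 = (1/5)/(1/8) = 8/5.
From π_2 · 5/6 = π_3 · 1/3: π_3/π_2 = (5/6)/(1/3) = 5/2.
Take π_1 proportional to 1; then unnormalized π = (1, 8/5, 4). Normalize by dividing by the sum 33/5:
  π = (5/33, 8/33, 20/33).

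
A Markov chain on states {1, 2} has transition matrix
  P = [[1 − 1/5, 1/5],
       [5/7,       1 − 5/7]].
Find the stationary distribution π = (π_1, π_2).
π_1 = 25/32, π_2 = 7/32

Solve πP = π with π_1 + π_2 = 1. From πP = π: π_1 · (1 − 1/5) + π_2 · 5/7 = π_1 ⇒ π_2 · 5/7 = π_1 · 1/5 ⇒ π_2/π_1 = (1/5)/(5/7) = 7/25. Together with π_1 + π_2 = 1:
  π_1 = (5/7)/(1/5 + 5/7) = (5/7)/(32/35) = 25/32,
  π_2 = (1/5)/(1/5 + 5/7) = (1/5)/(32/35) = 7/32.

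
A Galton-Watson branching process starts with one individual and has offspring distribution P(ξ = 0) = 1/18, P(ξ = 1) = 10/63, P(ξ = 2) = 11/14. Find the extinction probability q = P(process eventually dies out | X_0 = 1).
q = 7/99

The pgf is f(s) = 1/18 + 10/63·s + 11/14·s². The extinction probability q is the smallest fixed point of f in [0, 1]. Setting s = f(s):
  11/14·s² + (10/63 − 1)·s + 1/18 = 0
  11/14·s² − (1/18 + 11/14)·s + 1/18 = 0
which factors as (s − 1)·(11/14·s − 1/18) = 0, giving roots s = 1 and s = (1/18)/(11/14) = 7/99.
Mean offspring μ = 10/63 + 2·11/14 = 109/63 > 1 (supercritical), so q < 1. The extinction probability is the smaller root: q = (1/18)/(11/14) = 7/99.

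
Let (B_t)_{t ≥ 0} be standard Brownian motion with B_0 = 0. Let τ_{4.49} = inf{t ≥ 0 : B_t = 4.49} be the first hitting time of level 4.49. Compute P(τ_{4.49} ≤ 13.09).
P(τ_{4.49} ≤ 13.09) = 2(1 − Φ(4.49/√13.09)) = 2(1 − Φ(1.2410)) ≈ 0.2146

By the reflection principle for standard BM, P(τ_b ≤ t) = 2 · P(B_t ≥ b). Since B_t ~ N(0, t), P(B_t ≥ 4.49) = 1 − Φ(4.49/√t) = 1 − Φ(4.49/√13.09) = 1 − Φ(1.2410) ≈ 0.10730. Doubling: P(τ_{4.49} ≤ 13.09) ≈ 2 · 0.10730 = 0.21460 ≈ 0.2146.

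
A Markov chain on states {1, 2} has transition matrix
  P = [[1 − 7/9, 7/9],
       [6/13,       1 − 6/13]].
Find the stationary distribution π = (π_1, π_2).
π_1 = 54/145, π_2 = 91/145

Solve πP = π with π_1 + π_2 = 1. From πP = π: π_1 · (1 − 7/9) + π_2 · 6/13 = π_1 ⇒ π_2 · 6/13 = π_1 · 7/9 ⇒ π_2/π_1 = (7/9)/(6/13) = 91/54. Together with π_1 + π_2 = 1:
  π_1 = (6/13)/(7/9 + 6/13) = (6/13)/(145/117) = 54/145,
  π_2 = (7/9)/(7/9 + 6/13) = (7/9)/(145/117) = 91/145.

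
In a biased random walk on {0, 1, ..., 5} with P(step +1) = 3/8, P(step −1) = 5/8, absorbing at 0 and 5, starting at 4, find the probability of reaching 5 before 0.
P(hit 5 before 0) = (1 − (5/3)^4) / (1 − (5/3)^5) = 816/1441

Let u_k denote P(reach 5 before 0 | start at k). Boundary: u_0 = 0, u_5 = 1. Recurrence: u_k = 3/8·u_{k+1} + 5/8·u_{k-1} for 1 ≤ k ≤ 4. Try u_k = A + B·r^k with r = q/p = (5/8)/(3/8) = 5/3. Substitution satisfies the recurrence; boundary conditions give:
  u_k = (1 − r^k) / (1 − r^N) = (1 − (5/3)^4) / (1 − (5/3)^5) = 816/1441.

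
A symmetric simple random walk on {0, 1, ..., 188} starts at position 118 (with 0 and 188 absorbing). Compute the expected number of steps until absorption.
E[τ | X_0 = 118] = 8260

Let v_k = E[τ | X_0 = k]. Boundary: v_0 = v_188 = 0. Recurrence: v_k = 1 + (v_{k-1} + v_{k+1})/2 for 1 ≤ k ≤ 187. The particular solution to v_k − (v_{k-1} + v_{k+1})/2 = 1 is v_k = −k^2. Adding homogeneous solution A + B k and matching boundaries gives v_k = k (188 − k). Substituting k = 118: v_118 = 118 · 70 = 8260.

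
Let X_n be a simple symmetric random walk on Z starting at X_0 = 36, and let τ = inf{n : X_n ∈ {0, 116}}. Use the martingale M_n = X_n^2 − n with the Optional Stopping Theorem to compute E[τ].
E[τ] = 2880

M_n = X_n^2 − n is a martingale (since E[X_{n+1}^2 | F_n] = X_n^2 + 1). By OST (τ has finite mean in a bounded region), E[M_τ] = E[M_0] = X_0^2 − 0 = 36^2 = 1296. Also E[M_τ] = E[X_τ^2] − E[τ]. The walk exits at 0 or 116, with P(hit 116 first) = 36/116, so E[X_τ^2] = 116^2 · 36/116 + 0 = 4176. Thus E[τ] = E[X_τ^2] − E[M_τ] = 4176 − 1296 = 2880 = 36(116 − 36) = 2880.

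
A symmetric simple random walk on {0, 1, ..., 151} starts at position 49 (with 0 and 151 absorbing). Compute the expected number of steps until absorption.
E[τ | X_0 = 49] = 4998

Let v_k = E[τ | X_0 = k]. Boundary: v_0 = v_151 = 0. Recurrence: v_k = 1 + (v_{k-1} + v_{k+1})/2 for 1 ≤ k ≤ 150. The particular solution to v_k − (v_{k-1} + v_{k+1})/2 = 1 is v_k = −k^2. Adding homogeneous solution A + B k and matching boundaries gives v_k = k (151 − k). Substituting k = 49: v_49 = 49 · 102 = 4998.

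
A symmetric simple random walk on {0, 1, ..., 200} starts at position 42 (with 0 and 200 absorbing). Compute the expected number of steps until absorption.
E[τ | X_0 = 42] = 6636

Let v_k = E[τ | X_0 = k]. Boundary: v_0 = v_200 = 0. Recurrence: v_k = 1 + (v_{k-1} + v_{k+1})/2 for 1 ≤ k ≤ 199. The particular solution to v_k − (v_{k-1} + v_{k+1})/2 = 1 is v_k = −k^2. Adding homogeneous solution A + B k and matching boundaries gives v_k = k (200 − k). Substituting k = 42: v_42 = 42 · 158 = 6636.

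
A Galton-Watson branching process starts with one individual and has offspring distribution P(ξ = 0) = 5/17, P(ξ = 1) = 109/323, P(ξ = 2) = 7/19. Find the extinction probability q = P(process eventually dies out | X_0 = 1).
q = 95/119

The pgf is f(s) = 5/17 + 109/323·s + 7/19·s². The extinction probability q is the smallest fixed point of f in [0, 1]. Setting s = f(s):
  7/19·s² + (109/323 − 1)·s + 5/17 = 0
  7/19·s² − (5/17 + 7/19)·s + 5/17 = 0
which factors as (s − 1)·(7/19·s − 5/17) = 0, giving roots s = 1 and s = (5/17)/(7/19) = 95/119.
Mean offspring μ = 109/323 + 2·7/19 = 347/323 > 1 (supercritical), so q < 1. The extinction probability is the smaller root: q = (5/17)/(7/19) = 95/119.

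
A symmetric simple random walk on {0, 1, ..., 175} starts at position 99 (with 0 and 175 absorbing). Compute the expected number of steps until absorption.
E[τ | X_0 = 99] = 7524

Let v_k = E[τ | X_0 = k]. Boundary: v_0 = v_175 = 0. Recurrence: v_k = 1 + (v_{k-1} + v_{k+1})/2 for 1 ≤ k ≤ 174. The particular solution to v_k − (v_{k-1} + v_{k+1})/2 = 1 is v_k = −k^2. Adding homogeneous solution A + B k and matching boundaries gives v_k = k (175 − k). Substituting k = 99: v_99 = 99 · 76 = 7524.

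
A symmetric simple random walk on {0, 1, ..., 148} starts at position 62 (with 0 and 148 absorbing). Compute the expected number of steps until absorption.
E[τ | X_0 = 62] = 5332

Let v_k = E[τ | X_0 = k]. Boundary: v_0 = v_148 = 0. Recurrence: v_k = 1 + (v_{k-1} + v_{k+1})/2 for 1 ≤ k ≤ 147. The particular solution to v_k − (v_{k-1} + v_{k+1})/2 = 1 is v_k = −k^2. Adding homogeneous solution A + B k and matching boundaries gives v_k = k (148 − k). Substituting k = 62: v_62 = 62 · 86 = 5332.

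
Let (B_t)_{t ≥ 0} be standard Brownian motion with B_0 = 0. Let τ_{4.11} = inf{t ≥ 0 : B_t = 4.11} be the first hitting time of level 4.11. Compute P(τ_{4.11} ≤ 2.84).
P(τ_{4.11} ≤ 2.84) = 2(1 − Φ(4.11/√2.84)) = 2(1 − Φ(2.4388)) ≈ 0.0147

By the reflection principle for standard BM, P(τ_b ≤ t) = 2 · P(B_t ≥ b). Since B_t ~ N(0, t), P(B_t ≥ 4.11) = 1 − Φ(4.11/√t) = 1 − Φ(4.11/√2.84) = 1 − Φ(2.4388) ≈ 0.00737. Doubling: P(τ_{4.11} ≤ 2.84) ≈ 2 · 0.00737 = 0.01474 ≈ 0.0147.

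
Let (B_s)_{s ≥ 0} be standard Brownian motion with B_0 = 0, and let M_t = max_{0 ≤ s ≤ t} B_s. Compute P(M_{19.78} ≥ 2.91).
P(M_{19.78} ≥ 2.91) = 2·P(B_{19.78} ≥ 2.91) = 2(1 − Φ(2.91/√19.78)) ≈ 0.5129

By the reflection principle for Brownian motion, P(M_t ≥ a) = 2 · P(B_t ≥ a) for a ≥ 0. Since B_t ~ N(0, t), P(B_t ≥ 2.91) = 1 − Φ(2.91/√t) = 1 − Φ(2.91/√19.78) = 1 − Φ(0.6543). So
  P(M_{19.78} ≥ 2.91) = 2(1 − Φ(0.6543)) ≈ 0.5129.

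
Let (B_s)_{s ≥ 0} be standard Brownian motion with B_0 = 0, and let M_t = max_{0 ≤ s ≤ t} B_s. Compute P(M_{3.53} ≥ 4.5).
P(M_{3.53} ≥ 4.5) = 2·P(B_{3.53} ≥ 4.5) = 2(1 − Φ(4.5/√3.53)) ≈ 0.0166

By the reflection principle for Brownian motion, P(M_t ≥ a) = 2 · P(B_t ≥ a) for a ≥ 0. Since B_t ~ N(0, t), P(B_t ≥ 4.5) = 1 − Φ(4.5/√t) = 1 − Φ(4.5/√3.53) = 1 − Φ(2.3951). So
  P(M_{3.53} ≥ 4.5) = 2(1 − Φ(2.3951)) ≈ 0.0166.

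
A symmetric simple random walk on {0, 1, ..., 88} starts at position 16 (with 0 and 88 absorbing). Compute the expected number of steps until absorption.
E[τ | X_0 = 16] = 1152

Let v_k = E[τ | X_0 = k]. Boundary: v_0 = v_88 = 0. Recurrence: v_k = 1 + (v_{k-1} + v_{k+1})/2 for 1 ≤ k ≤ 87. The particular solution to v_k − (v_{k-1} + v_{k+1})/2 = 1 is v_k = −k^2. Adding homogeneous solution A + B k and matching boundaries gives v_k = k (88 − k). Substituting k = 16: v_16 = 16 · 72 = 1152.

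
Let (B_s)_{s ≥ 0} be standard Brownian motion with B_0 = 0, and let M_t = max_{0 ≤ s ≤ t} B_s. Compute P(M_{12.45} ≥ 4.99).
P(M_{12.45} ≥ 4.99) = 2·P(B_{12.45} ≥ 4.99) = 2(1 − Φ(4.99/√12.45)) ≈ 0.1573

By the reflection principle for Brownian motion, P(M_t ≥ a) = 2 · P(B_t ≥ a) for a ≥ 0. Since B_t ~ N(0, t), P(B_t ≥ 4.99) = 1 − Φ(4.99/√t) = 1 − Φ(4.99/√12.45) = 1 − Φ(1.4142). So
  P(M_{12.45} ≥ 4.99) = 2(1 − Φ(1.4142)) ≈ 0.1573.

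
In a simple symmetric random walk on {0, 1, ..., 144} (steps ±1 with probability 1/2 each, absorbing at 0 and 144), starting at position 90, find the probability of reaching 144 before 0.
P(hit 144 before 0) = 90/144 = 5/8

Let u_k = P(hit 144 before 0 | start at k). Then u_0 = 0, u_144 = 1, and u_k = u_{k-1}/2 + u_{k+1}/2 for 1 ≤ k ≤ 143. This harmonic recurrence is solved by u_k = k/144, giving u_90 = 90/144 = 5/8.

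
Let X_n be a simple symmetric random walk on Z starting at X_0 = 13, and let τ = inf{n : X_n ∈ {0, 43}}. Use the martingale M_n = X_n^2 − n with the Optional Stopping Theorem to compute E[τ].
E[τ] = 390

M_n = X_n^2 − n is a martingale (since E[X_{n+1}^2 | F_n] = X_n^2 + 1). By OST (τ has finite mean in a bounded region), E[M_τ] = E[M_0] = X_0^2 − 0 = 13^2 = 169. Also E[M_τ] = E[X_τ^2] − E[τ]. The walk exits at 0 or 43, with P(hit 43 first) = 13/43, so E[X_τ^2] = 43^2 · 13/43 + 0 = 559. Thus E[τ] = E[X_τ^2] − E[M_τ] = 559 − 169 = 390 = 13(43 − 13) = 390.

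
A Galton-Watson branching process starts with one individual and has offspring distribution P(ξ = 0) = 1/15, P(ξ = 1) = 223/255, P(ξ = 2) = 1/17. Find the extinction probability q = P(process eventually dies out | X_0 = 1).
q = 1

Mean offspring μ = 0·1/15 + 1·223/255 + 2·1/17 = 253/255 ≤ 1. For μ ≤ 1 with offspring not concentrated at 1, the Galton-Watson process goes extinct almost surely, so q = 1.
(Algebraic check: The pgf is f(s) = 1/15 + 223/255·s + 1/17·s². The extinction probability q is the smallest fixed point of f in [0, 1]. Setting s = f(s):
  1/17·s² + (223/255 − 1)·s + 1/15 = 0
  1/17·s² − (1/15 + 1/17)·s + 1/15 = 0
which factors as (s − 1)·(1/17·s − 1/15) = 0, giving roots s = 1 and s = (1/15)/(1/17) = 17/15. Since 17/15 ≥ 1, the smallest root in [0, 1] is s = 1.)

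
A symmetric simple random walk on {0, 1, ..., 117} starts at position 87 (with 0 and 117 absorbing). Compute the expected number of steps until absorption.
E[τ | X_0 = 87] = 2610

Let v_k = E[τ | X_0 = k]. Boundary: v_0 = v_117 = 0. Recurrence: v_k = 1 + (v_{k-1} + v_{k+1})/2 for 1 ≤ k ≤ 116. The particular solution to v_k − (v_{k-1} + v_{k+1})/2 = 1 is v_k = −k^2. Adding homogeneous solution A + B k and matching boundaries gives v_k = k (117 − k). Substituting k = 87: v_87 = 87 · 30 = 2610.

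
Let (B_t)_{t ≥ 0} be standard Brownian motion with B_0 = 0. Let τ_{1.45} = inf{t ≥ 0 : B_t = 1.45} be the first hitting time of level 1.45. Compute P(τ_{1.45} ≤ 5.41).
P(τ_{1.45} ≤ 5.41) = 2(1 − Φ(1.45/√5.41)) = 2(1 − Φ(0.6234)) ≈ 0.5330

By the reflection principle for standard BM, P(τ_b ≤ t) = 2 · P(B_t ≥ b). Since B_t ~ N(0, t), P(B_t ≥ 1.45) = 1 − Φ(1.45/√t) = 1 − Φ(1.45/√5.41) = 1 − Φ(0.6234) ≈ 0.26651. Doubling: P(τ_{1.45} ≤ 5.41) ≈ 2 · 0.26651 = 0.53302 ≈ 0.5330.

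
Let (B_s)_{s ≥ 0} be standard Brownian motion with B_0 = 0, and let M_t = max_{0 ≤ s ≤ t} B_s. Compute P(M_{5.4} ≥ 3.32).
P(M_{5.4} ≥ 3.32) = 2·P(B_{5.4} ≥ 3.32) = 2(1 − Φ(3.32/√5.4)) ≈ 0.1531

By the reflection principle for Brownian motion, P(M_t ≥ a) = 2 · P(B_t ≥ a) for a ≥ 0. Since B_t ~ N(0, t), P(B_t ≥ 3.32) = 1 − Φ(3.32/√t) = 1 − Φ(3.32/√5.4) = 1 − Φ(1.4287). So
  P(M_{5.4} ≥ 3.32) = 2(1 − Φ(1.4287)) ≈ 0.1531.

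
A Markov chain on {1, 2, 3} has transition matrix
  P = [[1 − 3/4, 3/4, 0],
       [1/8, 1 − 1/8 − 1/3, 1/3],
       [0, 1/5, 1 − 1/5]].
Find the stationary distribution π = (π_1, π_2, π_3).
π = (1/17, 6/17, 10/17)

This is a birth-death chain on three states, which satisfies detailed balance: π_1 · P_{12} = π_2 · P_{21} and π_2 · P_{23} = π_3 · P_{32}.
From π_1 · 3/4 = π_2 · 1/8: π_2/π_1 = (3/4)/(1/8) = 6.
From π_2 · 1/3 = π_3 · 1/5: π_3/π_2 = (1/3)/(1/5) = 5/3.
Take π_1 proportional to 1; then unnormalized π = (1, 6, 10). Normalize by dividing by the sum 17:
  π = (1/17, 6/17, 10/17).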